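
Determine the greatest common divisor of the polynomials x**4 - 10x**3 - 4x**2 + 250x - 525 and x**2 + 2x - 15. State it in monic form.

x**2 + 2x - 15

Euclidean algorithm in ℚ[x]:
  x**4 - 10x**3 - 4x**2 + 250x - 525 = (x**2 - 12x + 35)(x**2 + 2x - 15) + (0)
The last nonzero remainder x**2 + 2x - 15 is already monic.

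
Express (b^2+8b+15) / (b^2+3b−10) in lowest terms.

(b+3)/(b−2)

Euclidean algorithm in ℚ[b]:
  b^2+8b+15 = (b^2+3b−10) + (5b+25)
  b^2+3b−10 = ((1/5)b−2/5)(5b+25) + (0)
Last nonzero remainder: 5b+25. Dividing through by 5 gives the monic gcd b+5.
Cancel b+5 from numerator and denominator to get the reduced form.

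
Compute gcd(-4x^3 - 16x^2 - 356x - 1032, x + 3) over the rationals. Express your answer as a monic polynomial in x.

Apply the Euclidean algorithm:
  -4x^3 - 16x^2 - 356x - 1032 = (-4x^2 - 4x - 344)(x + 3) + (0)
The last nonzero remainder x + 3 is already monic.

x + 3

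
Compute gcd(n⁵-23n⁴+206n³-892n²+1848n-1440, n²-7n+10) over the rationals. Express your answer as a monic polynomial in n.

n²-7n+10

Euclidean algorithm in ℚ[n]:
  n⁵-23n⁴+206n³-892n²+1848n-1440 = (n³-16n²+84n-144)(n²-7n+10) + (0)
The last nonzero remainder n²-7n+10 is already monic.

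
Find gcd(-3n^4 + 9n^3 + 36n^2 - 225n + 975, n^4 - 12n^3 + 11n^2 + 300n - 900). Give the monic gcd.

n^2 - 25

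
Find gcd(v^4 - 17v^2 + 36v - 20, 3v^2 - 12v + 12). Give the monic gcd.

Repeated division with remainder:
  v^4 - 17v^2 + 36v - 20 = ((1/3)v^2 + (4/3)v - 5/3)(3v^2 - 12v + 12) + (0)
Last nonzero remainder: 3v^2 - 12v + 12. Dividing through by 3 gives the monic gcd v^2 - 4v + 4.

v^2 - 4v + 4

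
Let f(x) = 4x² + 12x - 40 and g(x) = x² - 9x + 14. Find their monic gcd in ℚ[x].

x - 2

Euclidean algorithm in ℚ[x]:
  4x² + 12x - 40 = (4)(x² - 9x + 14) + (48x - 96)
  x² - 9x + 14 = ((1/48)x - 7/48)(48x - 96) + (0)
Last nonzero remainder: 48x - 96. Dividing through by 48 gives the monic gcd x - 2.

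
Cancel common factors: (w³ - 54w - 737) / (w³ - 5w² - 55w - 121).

Apply the Euclidean algorithm:
  w³ - 54w - 737 = (w³ - 5w² - 55w - 121) + (5w² + w - 616)
  w³ - 5w² - 55w - 121 = ((1/5)w - 26/25)(5w² + w - 616) + ((1731/25)w - 19041/25)
  5w² + w - 616 = ((125/1731)w + 1400/1731)((1731/25)w - 19041/25) + (0)
Last nonzero remainder: (1731/25)w - 19041/25. Dividing through by 1731/25 gives the monic gcd w - 11.
Cancel w - 11 from numerator and denominator to get the reduced form.

(w² + 11w + 67)/(w² + 6w + 11)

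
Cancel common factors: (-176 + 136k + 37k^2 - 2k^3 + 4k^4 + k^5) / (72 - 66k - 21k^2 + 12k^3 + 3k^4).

Repeated division with remainder:
  k^5 + 4k^4 - 2k^3 + 37k^2 + 136k - 176 = ((1/3)k)(3k^4 + 12k^3 - 21k^2 - 66k + 72) + (5k^3 + 59k^2 + 112k - 176)
  3k^4 + 12k^3 - 21k^2 - 66k + 72 = ((3/5)k - 117/25)(5k^3 + 59k^2 + 112k - 176) + ((4698/25)k^2 + (14094/25)k - 18792/25)
  5k^3 + 59k^2 + 112k - 176 = ((125/4698)k + 550/2349)((4698/25)k^2 + (14094/25)k - 18792/25) + (0)
Last nonzero remainder: (4698/25)k^2 + (14094/25)k - 18792/25. Dividing through by 4698/25 gives the monic gcd k^2 + 3k - 4.
Cancel k^2 + 3k - 4 from numerator and denominator to get the reduced form.

(44 - k + k^2 + k^3)/(-18 + 3k + 3k^2)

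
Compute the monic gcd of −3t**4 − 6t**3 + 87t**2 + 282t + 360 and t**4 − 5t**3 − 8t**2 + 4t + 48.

By polynomial division,
  −3t**4 − 6t**3 + 87t**2 + 282t + 360 = (−3)(t**4 − 5t**3 − 8t**2 + 4t + 48) + (−21t**3 + 63t**2 + 294t + 504)
  t**4 − 5t**3 − 8t**2 + 4t + 48 = (−(1/21)t + 2/21)(−21t**3 + 63t**2 + 294t + 504) + (0)
Last nonzero remainder: −21t**3 + 63t**2 + 294t + 504. Dividing through by −21 gives the monic gcd t**3 − 3t**2 − 14t − 24.

t**3 − 3t**2 − 14t − 24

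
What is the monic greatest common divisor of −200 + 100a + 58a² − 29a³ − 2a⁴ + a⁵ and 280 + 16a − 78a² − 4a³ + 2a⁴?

By polynomial division,
  a⁵ − 2a⁴ − 29a³ + 58a² + 100a − 200 = ((1/2)a)(2a⁴ − 4a³ − 78a² + 16a + 280) + (10a³ + 50a² − 40a − 200)
  2a⁴ − 4a³ − 78a² + 16a + 280 = ((1/5)a − 7/5)(10a³ + 50a² − 40a − 200) + (0)
Last nonzero remainder: 10a³ + 50a² − 40a − 200. Dividing through by 10 gives the monic gcd a³ + 5a² − 4a − 20.

−20 − 4a + 5a² + a³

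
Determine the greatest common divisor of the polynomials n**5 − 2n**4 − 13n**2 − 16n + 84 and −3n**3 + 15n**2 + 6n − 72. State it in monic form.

n**2 − n − 6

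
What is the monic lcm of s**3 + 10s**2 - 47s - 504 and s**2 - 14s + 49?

Repeated division with remainder:
  s**3 + 10s**2 - 47s - 504 = (s + 24)(s**2 - 14s + 49) + (240s - 1680)
  s**2 - 14s + 49 = ((1/240)s - 7/240)(240s - 1680) + (0)
Last nonzero remainder: 240s - 1680. Dividing through by 240 gives the monic gcd s - 7.
Then lcm(f, g) = f·g / gcd(f, g); expanding and making the result monic gives the answer.

s**4 + 3s**3 - 117s**2 - 175s + 3528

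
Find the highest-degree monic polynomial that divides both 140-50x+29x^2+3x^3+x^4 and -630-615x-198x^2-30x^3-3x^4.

35+5x+x^2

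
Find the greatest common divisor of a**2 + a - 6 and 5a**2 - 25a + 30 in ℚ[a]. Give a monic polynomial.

a - 2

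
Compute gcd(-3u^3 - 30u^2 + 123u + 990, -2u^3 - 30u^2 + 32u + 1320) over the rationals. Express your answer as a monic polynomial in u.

By polynomial division,
  -3u^3 - 30u^2 + 123u + 990 = (3/2)(-2u^3 - 30u^2 + 32u + 1320) + (15u^2 + 75u - 990)
  -2u^3 - 30u^2 + 32u + 1320 = (-(2/15)u - 4/3)(15u^2 + 75u - 990) + (0)
Last nonzero remainder: 15u^2 + 75u - 990. Dividing through by 15 gives the monic gcd u^2 + 5u - 66.

u^2 + 5u - 66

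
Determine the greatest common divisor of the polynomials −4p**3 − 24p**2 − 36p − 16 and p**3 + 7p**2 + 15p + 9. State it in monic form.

By polynomial division,
  −4p**3 − 24p**2 − 36p − 16 = (−4)(p**3 + 7p**2 + 15p + 9) + (4p**2 + 24p + 20)
  p**3 + 7p**2 + 15p + 9 = ((1/4)p + 1/4)(4p**2 + 24p + 20) + (4p + 4)
  4p**2 + 24p + 20 = (p + 5)(4p + 4) + (0)
Last nonzero remainder: 4p + 4. Dividing through by 4 gives the monic gcd p + 1.

p + 1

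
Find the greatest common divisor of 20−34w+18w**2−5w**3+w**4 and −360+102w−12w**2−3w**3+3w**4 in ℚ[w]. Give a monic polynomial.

Repeated division with remainder:
  w**4−5w**3+18w**2−34w+20 = (1/3)(3w**4−3w**3−12w**2+102w−360) + (−4w**3+22w**2−68w+140)
  3w**4−3w**3−12w**2+102w−360 = (−(3/4)w−27/8)(−4w**3+22w**2−68w+140) + ((45/4)w**2−(45/2)w+225/2)
  −4w**3+22w**2−68w+140 = (−(16/45)w+56/45)((45/4)w**2−(45/2)w+225/2) + (0)
Last nonzero remainder: (45/4)w**2−(45/2)w+225/2. Dividing through by 45/4 gives the monic gcd w**2−2w+10.

10−2w+w**2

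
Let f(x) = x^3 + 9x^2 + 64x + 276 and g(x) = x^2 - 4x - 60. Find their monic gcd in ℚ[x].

Apply the Euclidean algorithm:
  x^3 + 9x^2 + 64x + 276 = (x + 13)(x^2 - 4x - 60) + (176x + 1056)
  x^2 - 4x - 60 = ((1/176)x - 5/88)(176x + 1056) + (0)
Last nonzero remainder: 176x + 1056. Dividing through by 176 gives the monic gcd x + 6.

x + 6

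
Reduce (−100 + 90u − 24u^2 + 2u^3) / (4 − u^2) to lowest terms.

Repeated division with remainder:
  2u^3 − 24u^2 + 90u − 100 = (−2u + 24)(−u^2 + 4) + (98u − 196)
  −u^2 + 4 = (−(1/98)u − 1/49)(98u − 196) + (0)
Last nonzero remainder: 98u − 196. Dividing through by 98 gives the monic gcd u − 2.
Cancel u − 2 from numerator and denominator to get the reduced form.

(−50 + 20u − 2u^2)/(2 + u)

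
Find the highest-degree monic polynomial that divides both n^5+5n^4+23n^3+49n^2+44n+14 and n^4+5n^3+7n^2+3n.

n^2+2n+1

Apply the Euclidean algorithm:
  n^5+5n^4+23n^3+49n^2+44n+14 = (n)(n^4+5n^3+7n^2+3n) + (16n^3+46n^2+44n+14)
  n^4+5n^3+7n^2+3n = ((1/16)n+17/128)(16n^3+46n^2+44n+14) + (-(119/64)n^2-(119/32)n-119/64)
  16n^3+46n^2+44n+14 = (-(1024/119)n-128/17)(-(119/64)n^2-(119/32)n-119/64) + (0)
Last nonzero remainder: -(119/64)n^2-(119/32)n-119/64. Dividing through by -119/64 gives the monic gcd n^2+2n+1.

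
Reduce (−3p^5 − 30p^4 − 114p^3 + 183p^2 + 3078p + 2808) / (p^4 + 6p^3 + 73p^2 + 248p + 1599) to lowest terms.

(−3p^3 − 9p^2 + 66p + 72)/(p^2 − p + 41)

Apply the Euclidean algorithm:
  −3p^5 − 30p^4 − 114p^3 + 183p^2 + 3078p + 2808 = (−3p − 12)(p^4 + 6p^3 + 73p^2 + 248p + 1599) + (177p^3 + 1803p^2 + 10851p + 21996)
  p^4 + 6p^3 + 73p^2 + 248p + 1599 = ((1/177)p − 247/10443)(177p^3 + 1803p^2 + 10851p + 21996) + ((189157/3481)p^2 + (1324099/3481)p + 7377123/3481)
  177p^3 + 1803p^2 + 10851p + 21996 = ((616137/189157)p + 1963284/189157)((189157/3481)p^2 + (1324099/3481)p + 7377123/3481) + (0)
Last nonzero remainder: (189157/3481)p^2 + (1324099/3481)p + 7377123/3481. Dividing through by 189157/3481 gives the monic gcd p^2 + 7p + 39.
Cancel p^2 + 7p + 39 from numerator and denominator to get the reduced form.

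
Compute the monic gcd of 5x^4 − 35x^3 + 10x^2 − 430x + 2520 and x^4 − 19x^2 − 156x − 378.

Euclidean algorithm in ℚ[x]:
  5x^4 − 35x^3 + 10x^2 − 430x + 2520 = (5)(x^4 − 19x^2 − 156x − 378) + (−35x^3 + 105x^2 + 350x + 4410)
  x^4 − 19x^2 − 156x − 378 = (−(1/35)x − 3/35)(−35x^3 + 105x^2 + 350x + 4410) + (0)
Last nonzero remainder: −35x^3 + 105x^2 + 350x + 4410. Dividing through by −35 gives the monic gcd x^3 − 3x^2 − 10x − 126.

x^3 − 3x^2 − 10x − 126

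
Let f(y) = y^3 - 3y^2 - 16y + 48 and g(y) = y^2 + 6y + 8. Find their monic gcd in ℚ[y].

Euclidean algorithm in ℚ[y]:
  y^3 - 3y^2 - 16y + 48 = (y - 9)(y^2 + 6y + 8) + (30y + 120)
  y^2 + 6y + 8 = ((1/30)y + 1/15)(30y + 120) + (0)
Last nonzero remainder: 30y + 120. Dividing through by 30 gives the monic gcd y + 4.

y + 4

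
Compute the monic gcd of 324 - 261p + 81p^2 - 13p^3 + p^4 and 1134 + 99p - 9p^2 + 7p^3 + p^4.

27 - 6p + p^2

By polynomial division,
  p^4 - 13p^3 + 81p^2 - 261p + 324 = (p^4 + 7p^3 - 9p^2 + 99p + 1134) + (-20p^3 + 90p^2 - 360p - 810)
  p^4 + 7p^3 - 9p^2 + 99p + 1134 = (-(1/20)p - 23/40)(-20p^3 + 90p^2 - 360p - 810) + ((99/4)p^2 - (297/2)p + 2673/4)
  -20p^3 + 90p^2 - 360p - 810 = (-(80/99)p - 40/33)((99/4)p^2 - (297/2)p + 2673/4) + (0)
Last nonzero remainder: (99/4)p^2 - (297/2)p + 2673/4. Dividing through by 99/4 gives the monic gcd p^2 - 6p + 27.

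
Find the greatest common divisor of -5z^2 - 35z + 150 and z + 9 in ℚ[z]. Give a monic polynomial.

Euclidean algorithm in ℚ[z]:
  -5z^2 - 35z + 150 = (-5z + 10)(z + 9) + (60)
  z + 9 = ((1/60)z + 3/20)(60) + (0)
The last nonzero remainder is the constant 60, so the polynomials are coprime and gcd = 1.

1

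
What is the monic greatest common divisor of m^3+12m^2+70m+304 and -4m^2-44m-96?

m+8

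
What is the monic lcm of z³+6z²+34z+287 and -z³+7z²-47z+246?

z⁴-2z²+83z-1722

By polynomial division,
  z³+6z²+34z+287 = (-1)(-z³+7z²-47z+246) + (13z²-13z+533)
  -z³+7z²-47z+246 = (-(1/13)z+6/13)(13z²-13z+533) + (0)
Last nonzero remainder: 13z²-13z+533. Dividing through by 13 gives the monic gcd z²-z+41.
Then lcm(f, g) = f·g / gcd(f, g); expanding and making the result monic gives the answer.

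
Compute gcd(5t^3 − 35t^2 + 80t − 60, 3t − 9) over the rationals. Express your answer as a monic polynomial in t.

By polynomial division,
  5t^3 − 35t^2 + 80t − 60 = ((5/3)t^2 − (20/3)t + 20/3)(3t − 9) + (0)
Last nonzero remainder: 3t − 9. Dividing through by 3 gives the monic gcd t − 3.

t − 3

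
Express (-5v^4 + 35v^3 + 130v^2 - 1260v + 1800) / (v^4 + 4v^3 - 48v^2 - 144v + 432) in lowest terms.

Repeated division with remainder:
  -5v^4 + 35v^3 + 130v^2 - 1260v + 1800 = (-5)(v^4 + 4v^3 - 48v^2 - 144v + 432) + (55v^3 - 110v^2 - 1980v + 3960)
  v^4 + 4v^3 - 48v^2 - 144v + 432 = ((1/55)v + 6/55)(55v^3 - 110v^2 - 1980v + 3960) + (0)
Last nonzero remainder: 55v^3 - 110v^2 - 1980v + 3960. Dividing through by 55 gives the monic gcd v^3 - 2v^2 - 36v + 72.
Cancel v^3 - 2v^2 - 36v + 72 from numerator and denominator to get the reduced form.

(-5v + 25)/(v + 6)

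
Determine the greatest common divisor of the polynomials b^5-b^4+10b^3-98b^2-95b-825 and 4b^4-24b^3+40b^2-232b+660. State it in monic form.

b^3-3b^2+b-55

By polynomial division,
  b^5-b^4+10b^3-98b^2-95b-825 = ((1/4)b+5/4)(4b^4-24b^3+40b^2-232b+660) + (30b^3-90b^2+30b-1650)
  4b^4-24b^3+40b^2-232b+660 = ((2/15)b-2/5)(30b^3-90b^2+30b-1650) + (0)
Last nonzero remainder: 30b^3-90b^2+30b-1650. Dividing through by 30 gives the monic gcd b^3-3b^2+b-55.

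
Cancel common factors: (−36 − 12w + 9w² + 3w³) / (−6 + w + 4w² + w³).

(−6 + 3w)/(−1 + w)

Repeated division with remainder:
  3w³ + 9w² − 12w − 36 = (3)(w³ + 4w² + w − 6) + (−3w² − 15w − 18)
  w³ + 4w² + w − 6 = (−(1/3)w + 1/3)(−3w² − 15w − 18) + (0)
Last nonzero remainder: −3w² − 15w − 18. Dividing through by −3 gives the monic gcd w² + 5w + 6.
Cancel w² + 5w + 6 from numerator and denominator to get the reduced form.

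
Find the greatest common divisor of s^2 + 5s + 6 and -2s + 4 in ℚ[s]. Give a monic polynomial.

1

Euclidean algorithm in ℚ[s]:
  s^2 + 5s + 6 = (-(1/2)s - 7/2)(-2s + 4) + (20)
  -2s + 4 = (-(1/10)s + 1/5)(20) + (0)
The last nonzero remainder is the constant 20, so the polynomials are coprime and gcd = 1.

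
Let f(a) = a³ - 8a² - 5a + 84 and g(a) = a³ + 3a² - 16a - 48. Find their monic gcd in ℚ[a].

By polynomial division,
  a³ - 8a² - 5a + 84 = (a³ + 3a² - 16a - 48) + (-11a² + 11a + 132)
  a³ + 3a² - 16a - 48 = (-(1/11)a - 4/11)(-11a² + 11a + 132) + (0)
Last nonzero remainder: -11a² + 11a + 132. Dividing through by -11 gives the monic gcd a² - a - 12.

a² - a - 12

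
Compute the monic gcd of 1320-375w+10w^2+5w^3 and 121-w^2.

By polynomial division,
  5w^3+10w^2-375w+1320 = (-5w-10)(-w^2+121) + (230w+2530)
  -w^2+121 = (-(1/230)w+11/230)(230w+2530) + (0)
Last nonzero remainder: 230w+2530. Dividing through by 230 gives the monic gcd w+11.

11+w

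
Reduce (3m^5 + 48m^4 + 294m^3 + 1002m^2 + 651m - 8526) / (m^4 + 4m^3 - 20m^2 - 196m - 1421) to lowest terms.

(3m^2 + 15m - 42)/(m - 7)

Repeated division with remainder:
  3m^5 + 48m^4 + 294m^3 + 1002m^2 + 651m - 8526 = (3m + 36)(m^4 + 4m^3 - 20m^2 - 196m - 1421) + (210m^3 + 2310m^2 + 11970m + 42630)
  m^4 + 4m^3 - 20m^2 - 196m - 1421 = ((1/210)m - 1/30)(210m^3 + 2310m^2 + 11970m + 42630) + (0)
Last nonzero remainder: 210m^3 + 2310m^2 + 11970m + 42630. Dividing through by 210 gives the monic gcd m^3 + 11m^2 + 57m + 203.
Cancel m^3 + 11m^2 + 57m + 203 from numerator and denominator to get the reduced form.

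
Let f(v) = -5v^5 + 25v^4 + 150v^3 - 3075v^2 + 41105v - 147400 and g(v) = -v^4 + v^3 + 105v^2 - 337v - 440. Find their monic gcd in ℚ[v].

v^3 - 2v^2 - 103v + 440

Euclidean algorithm in ℚ[v]:
  -5v^5 + 25v^4 + 150v^3 - 3075v^2 + 41105v - 147400 = (5v - 20)(-v^4 + v^3 + 105v^2 - 337v - 440) + (-355v^3 + 710v^2 + 36565v - 156200)
  -v^4 + v^3 + 105v^2 - 337v - 440 = ((1/355)v + 1/355)(-355v^3 + 710v^2 + 36565v - 156200) + (0)
Last nonzero remainder: -355v^3 + 710v^2 + 36565v - 156200. Dividing through by -355 gives the monic gcd v^3 - 2v^2 - 103v + 440.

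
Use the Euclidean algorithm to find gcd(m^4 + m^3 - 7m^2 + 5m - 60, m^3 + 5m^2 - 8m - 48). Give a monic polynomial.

By polynomial division,
  m^4 + m^3 - 7m^2 + 5m - 60 = (m - 4)(m^3 + 5m^2 - 8m - 48) + (21m^2 + 21m - 252)
  m^3 + 5m^2 - 8m - 48 = ((1/21)m + 4/21)(21m^2 + 21m - 252) + (0)
Last nonzero remainder: 21m^2 + 21m - 252. Dividing through by 21 gives the monic gcd m^2 + m - 12.

m^2 + m - 12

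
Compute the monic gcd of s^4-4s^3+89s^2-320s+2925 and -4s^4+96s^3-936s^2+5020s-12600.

s^2-7s+45

Repeated division with remainder:
  s^4-4s^3+89s^2-320s+2925 = (-1/4)(-4s^4+96s^3-936s^2+5020s-12600) + (20s^3-145s^2+935s-225)
  -4s^4+96s^3-936s^2+5020s-12600 = (-(1/5)s+67/20)(20s^3-145s^2+935s-225) + (-(1053/4)s^2+(7371/4)s-47385/4)
  20s^3-145s^2+935s-225 = (-(80/1053)s+20/1053)(-(1053/4)s^2+(7371/4)s-47385/4) + (0)
Last nonzero remainder: -(1053/4)s^2+(7371/4)s-47385/4. Dividing through by -1053/4 gives the monic gcd s^2-7s+45.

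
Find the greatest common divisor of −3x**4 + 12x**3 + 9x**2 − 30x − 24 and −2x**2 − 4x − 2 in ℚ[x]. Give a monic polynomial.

x**2 + 2x + 1

Repeated division with remainder:
  −3x**4 + 12x**3 + 9x**2 − 30x − 24 = ((3/2)x**2 − 9x + 12)(−2x**2 − 4x − 2) + (0)
Last nonzero remainder: −2x**2 − 4x − 2. Dividing through by −2 gives the monic gcd x**2 + 2x + 1.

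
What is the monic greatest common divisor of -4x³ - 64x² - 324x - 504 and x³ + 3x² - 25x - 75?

x + 3

Apply the Euclidean algorithm:
  -4x³ - 64x² - 324x - 504 = (-4)(x³ + 3x² - 25x - 75) + (-52x² - 424x - 804)
  x³ + 3x² - 25x - 75 = (-(1/52)x + 67/676)(-52x² - 424x - 804) + ((264/169)x + 792/169)
  -52x² - 424x - 804 = (-(2197/66)x - 11323/66)((264/169)x + 792/169) + (0)
Last nonzero remainder: (264/169)x + 792/169. Dividing through by 264/169 gives the monic gcd x + 3.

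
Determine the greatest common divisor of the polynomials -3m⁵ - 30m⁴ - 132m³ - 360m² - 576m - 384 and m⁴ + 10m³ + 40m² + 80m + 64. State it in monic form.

m² + 6m + 8

By polynomial division,
  -3m⁵ - 30m⁴ - 132m³ - 360m² - 576m - 384 = (-3m)(m⁴ + 10m³ + 40m² + 80m + 64) + (-12m³ - 120m² - 384m - 384)
  m⁴ + 10m³ + 40m² + 80m + 64 = (-(1/12)m)(-12m³ - 120m² - 384m - 384) + (8m² + 48m + 64)
  -12m³ - 120m² - 384m - 384 = (-(3/2)m - 6)(8m² + 48m + 64) + (0)
Last nonzero remainder: 8m² + 48m + 64. Dividing through by 8 gives the monic gcd m² + 6m + 8.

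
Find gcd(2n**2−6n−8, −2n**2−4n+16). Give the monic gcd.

1

Euclidean algorithm in ℚ[n]:
  2n**2−6n−8 = (−1)(−2n**2−4n+16) + (−10n+8)
  −2n**2−4n+16 = ((1/5)n+14/25)(−10n+8) + (288/25)
  −10n+8 = (−(125/144)n+25/36)(288/25) + (0)
The last nonzero remainder is the constant 288/25, so the polynomials are coprime and gcd = 1.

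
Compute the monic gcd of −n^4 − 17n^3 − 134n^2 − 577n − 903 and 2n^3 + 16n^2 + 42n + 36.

Apply the Euclidean algorithm:
  −n^4 − 17n^3 − 134n^2 − 577n − 903 = (−(1/2)n − 9/2)(2n^3 + 16n^2 + 42n + 36) + (−41n^2 − 370n − 741)
  2n^3 + 16n^2 + 42n + 36 = (−(2/41)n + 84/1681)(−41n^2 − 370n − 741) + ((40920/1681)n + 122760/1681)
  −41n^2 − 370n − 741 = (−(68921/40920)n − 415207/40920)((40920/1681)n + 122760/1681) + (0)
Last nonzero remainder: (40920/1681)n + 122760/1681. Dividing through by 40920/1681 gives the monic gcd n + 3.

n + 3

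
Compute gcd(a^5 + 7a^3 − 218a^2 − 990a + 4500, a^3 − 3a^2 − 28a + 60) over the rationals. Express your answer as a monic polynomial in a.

Repeated division with remainder:
  a^5 + 7a^3 − 218a^2 − 990a + 4500 = (a^2 + 3a + 44)(a^3 − 3a^2 − 28a + 60) + (−62a^2 + 62a + 1860)
  a^3 − 3a^2 − 28a + 60 = (−(1/62)a + 1/31)(−62a^2 + 62a + 1860) + (0)
Last nonzero remainder: −62a^2 + 62a + 1860. Dividing through by −62 gives the monic gcd a^2 − a − 30.

a^2 − a − 30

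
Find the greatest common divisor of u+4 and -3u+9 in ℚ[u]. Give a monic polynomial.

1

Apply the Euclidean algorithm:
  u+4 = (-1/3)(-3u+9) + (7)
  -3u+9 = (-(3/7)u+9/7)(7) + (0)
The last nonzero remainder is the constant 7, so the polynomials are coprime and gcd = 1.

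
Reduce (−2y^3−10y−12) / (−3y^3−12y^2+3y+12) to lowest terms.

(2y^2−2y+12)/(3y^2+9y−12)

Apply the Euclidean algorithm:
  −2y^3−10y−12 = (2/3)(−3y^3−12y^2+3y+12) + (8y^2−12y−20)
  −3y^3−12y^2+3y+12 = (−(3/8)y−33/16)(8y^2−12y−20) + (−(117/4)y−117/4)
  8y^2−12y−20 = (−(32/117)y+80/117)(−(117/4)y−117/4) + (0)
Last nonzero remainder: −(117/4)y−117/4. Dividing through by −117/4 gives the monic gcd y+1.
Cancel y+1 from numerator and denominator to get the reduced form.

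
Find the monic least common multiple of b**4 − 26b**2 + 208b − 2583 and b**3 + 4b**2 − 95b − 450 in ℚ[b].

b**6 − 5b**5 − 76b**4 + 338b**3 − 2323b**2 + 2515b + 129150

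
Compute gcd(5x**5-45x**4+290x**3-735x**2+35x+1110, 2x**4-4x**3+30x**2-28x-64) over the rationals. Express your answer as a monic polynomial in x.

x**2-x-2

Repeated division with remainder:
  5x**5-45x**4+290x**3-735x**2+35x+1110 = ((5/2)x-35/2)(2x**4-4x**3+30x**2-28x-64) + (145x**3-140x**2-295x-10)
  2x**4-4x**3+30x**2-28x-64 = ((2/145)x-12/841)(145x**3-140x**2-295x-10) + ((26972/841)x**2-(26972/841)x-53944/841)
  145x**3-140x**2-295x-10 = ((121945/26972)x+4205/26972)((26972/841)x**2-(26972/841)x-53944/841) + (0)
Last nonzero remainder: (26972/841)x**2-(26972/841)x-53944/841. Dividing through by 26972/841 gives the monic gcd x**2-x-2.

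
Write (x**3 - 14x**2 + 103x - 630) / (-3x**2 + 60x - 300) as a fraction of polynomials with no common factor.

Euclidean algorithm in ℚ[x]:
  x**3 - 14x**2 + 103x - 630 = (-(1/3)x - 2)(-3x**2 + 60x - 300) + (123x - 1230)
  -3x**2 + 60x - 300 = (-(1/41)x + 10/41)(123x - 1230) + (0)
Last nonzero remainder: 123x - 1230. Dividing through by 123 gives the monic gcd x - 10.
Cancel x - 10 from numerator and denominator to get the reduced form.

(-x**2 + 4x - 63)/(3x - 30)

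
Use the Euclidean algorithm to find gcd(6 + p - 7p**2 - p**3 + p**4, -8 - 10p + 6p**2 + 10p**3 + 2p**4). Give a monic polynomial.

Apply the Euclidean algorithm:
  p**4 - p**3 - 7p**2 + p + 6 = (1/2)(2p**4 + 10p**3 + 6p**2 - 10p - 8) + (-6p**3 - 10p**2 + 6p + 10)
  2p**4 + 10p**3 + 6p**2 - 10p - 8 = (-(1/3)p - 10/9)(-6p**3 - 10p**2 + 6p + 10) + (-(28/9)p**2 + 28/9)
  -6p**3 - 10p**2 + 6p + 10 = ((27/14)p + 45/14)(-(28/9)p**2 + 28/9) + (0)
Last nonzero remainder: -(28/9)p**2 + 28/9. Dividing through by -28/9 gives the monic gcd p**2 - 1.

-1 + p**2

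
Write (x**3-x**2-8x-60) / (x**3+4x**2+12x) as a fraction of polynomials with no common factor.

(x-5)/(x)

Repeated division with remainder:
  x**3-x**2-8x-60 = (x**3+4x**2+12x) + (-5x**2-20x-60)
  x**3+4x**2+12x = (-(1/5)x)(-5x**2-20x-60) + (0)
Last nonzero remainder: -5x**2-20x-60. Dividing through by -5 gives the monic gcd x**2+4x+12.
Cancel x**2+4x+12 from numerator and denominator to get the reduced form.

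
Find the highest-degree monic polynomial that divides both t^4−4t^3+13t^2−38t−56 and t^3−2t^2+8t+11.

By polynomial division,
  t^4−4t^3+13t^2−38t−56 = (t−2)(t^3−2t^2+8t+11) + (t^2−33t−34)
  t^3−2t^2+8t+11 = (t+31)(t^2−33t−34) + (1065t+1065)
  t^2−33t−34 = ((1/1065)t−34/1065)(1065t+1065) + (0)
Last nonzero remainder: 1065t+1065. Dividing through by 1065 gives the monic gcd t+1.

t+1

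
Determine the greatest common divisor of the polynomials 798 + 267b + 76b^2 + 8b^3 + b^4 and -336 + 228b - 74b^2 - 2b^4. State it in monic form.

By polynomial division,
  b^4 + 8b^3 + 76b^2 + 267b + 798 = (-1/2)(-2b^4 - 74b^2 + 228b - 336) + (8b^3 + 39b^2 + 381b + 630)
  -2b^4 - 74b^2 + 228b - 336 = (-(1/4)b + 39/32)(8b^3 + 39b^2 + 381b + 630) + (-(841/32)b^2 - (2523/32)b - 17661/16)
  8b^3 + 39b^2 + 381b + 630 = (-(256/841)b - 480/841)(-(841/32)b^2 - (2523/32)b - 17661/16) + (0)
Last nonzero remainder: -(841/32)b^2 - (2523/32)b - 17661/16. Dividing through by -841/32 gives the monic gcd b^2 + 3b + 42.

42 + 3b + b^2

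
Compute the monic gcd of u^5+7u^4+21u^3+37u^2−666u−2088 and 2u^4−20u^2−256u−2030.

u^2+2u+29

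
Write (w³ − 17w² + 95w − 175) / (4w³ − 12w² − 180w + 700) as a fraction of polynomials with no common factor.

(w − 7)/(4w + 28)

Repeated division with remainder:
  w³ − 17w² + 95w − 175 = (1/4)(4w³ − 12w² − 180w + 700) + (−14w² + 140w − 350)
  4w³ − 12w² − 180w + 700 = (−(2/7)w − 2)(−14w² + 140w − 350) + (0)
Last nonzero remainder: −14w² + 140w − 350. Dividing through by −14 gives the monic gcd w² − 10w + 25.
Cancel w² − 10w + 25 from numerator and denominator to get the reduced form.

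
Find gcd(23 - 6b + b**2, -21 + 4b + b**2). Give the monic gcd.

1

By polynomial division,
  b**2 - 6b + 23 = (b**2 + 4b - 21) + (-10b + 44)
  b**2 + 4b - 21 = (-(1/10)b - 21/25)(-10b + 44) + (399/25)
  -10b + 44 = (-(250/399)b + 1100/399)(399/25) + (0)
The last nonzero remainder is the constant 399/25, so the polynomials are coprime and gcd = 1.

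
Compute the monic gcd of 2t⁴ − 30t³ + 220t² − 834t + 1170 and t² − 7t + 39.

t² − 7t + 39

Repeated division with remainder:
  2t⁴ − 30t³ + 220t² − 834t + 1170 = (2t² − 16t + 30)(t² − 7t + 39) + (0)
The last nonzero remainder t² − 7t + 39 is already monic.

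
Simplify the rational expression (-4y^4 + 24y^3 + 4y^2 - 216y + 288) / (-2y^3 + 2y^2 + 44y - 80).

Euclidean algorithm in ℚ[y]:
  -4y^4 + 24y^3 + 4y^2 - 216y + 288 = (2y - 10)(-2y^3 + 2y^2 + 44y - 80) + (-64y^2 + 384y - 512)
  -2y^3 + 2y^2 + 44y - 80 = ((1/32)y + 5/32)(-64y^2 + 384y - 512) + (0)
Last nonzero remainder: -64y^2 + 384y - 512. Dividing through by -64 gives the monic gcd y^2 - 6y + 8.
Cancel y^2 - 6y + 8 from numerator and denominator to get the reduced form.

(2y^2 - 18)/(y + 5)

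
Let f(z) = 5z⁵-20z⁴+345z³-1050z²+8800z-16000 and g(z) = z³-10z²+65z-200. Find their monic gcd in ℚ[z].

Apply the Euclidean algorithm:
  5z⁵-20z⁴+345z³-1050z²+8800z-16000 = (5z²+30z+320)(z³-10z²+65z-200) + (1200z²-6000z+48000)
  z³-10z²+65z-200 = ((1/1200)z-1/240)(1200z²-6000z+48000) + (0)
Last nonzero remainder: 1200z²-6000z+48000. Dividing through by 1200 gives the monic gcd z²-5z+40.

z²-5z+40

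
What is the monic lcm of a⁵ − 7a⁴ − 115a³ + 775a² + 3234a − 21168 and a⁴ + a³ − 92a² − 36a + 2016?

Repeated division with remainder:
  a⁵ − 7a⁴ − 115a³ + 775a² + 3234a − 21168 = (a − 8)(a⁴ + a³ − 92a² − 36a + 2016) + (−15a³ + 75a² + 930a − 5040)
  a⁴ + a³ − 92a² − 36a + 2016 = (−(1/15)a − 2/5)(−15a³ + 75a² + 930a − 5040) + (0)
Last nonzero remainder: −15a³ + 75a² + 930a − 5040. Dividing through by −15 gives the monic gcd a³ − 5a² − 62a + 336.
Then lcm(f, g) = f·g / gcd(f, g); expanding and making the result monic gives the answer.

a⁶ − a⁵ − 157a⁴ + 85a³ + 7884a² − 1764a − 127008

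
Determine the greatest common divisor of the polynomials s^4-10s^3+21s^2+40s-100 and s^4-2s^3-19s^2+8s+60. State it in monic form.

s^3-5s^2-4s+20

Euclidean algorithm in ℚ[s]:
  s^4-10s^3+21s^2+40s-100 = (s^4-2s^3-19s^2+8s+60) + (-8s^3+40s^2+32s-160)
  s^4-2s^3-19s^2+8s+60 = (-(1/8)s-3/8)(-8s^3+40s^2+32s-160) + (0)
Last nonzero remainder: -8s^3+40s^2+32s-160. Dividing through by -8 gives the monic gcd s^3-5s^2-4s+20.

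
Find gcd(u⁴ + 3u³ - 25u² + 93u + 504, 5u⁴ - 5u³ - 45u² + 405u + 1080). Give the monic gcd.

u³ - 4u² + 3u + 72

By polynomial division,
  u⁴ + 3u³ - 25u² + 93u + 504 = (1/5)(5u⁴ - 5u³ - 45u² + 405u + 1080) + (4u³ - 16u² + 12u + 288)
  5u⁴ - 5u³ - 45u² + 405u + 1080 = ((5/4)u + 15/4)(4u³ - 16u² + 12u + 288) + (0)
Last nonzero remainder: 4u³ - 16u² + 12u + 288. Dividing through by 4 gives the monic gcd u³ - 4u² + 3u + 72.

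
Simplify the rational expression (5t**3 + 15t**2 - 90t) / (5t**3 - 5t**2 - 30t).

(t + 6)/(t + 2)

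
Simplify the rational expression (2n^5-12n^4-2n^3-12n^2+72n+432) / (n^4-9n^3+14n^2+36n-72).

(2n^2+2n+12)/(n-2)

Apply the Euclidean algorithm:
  2n^5-12n^4-2n^3-12n^2+72n+432 = (2n+6)(n^4-9n^3+14n^2+36n-72) + (24n^3-168n^2+864)
  n^4-9n^3+14n^2+36n-72 = ((1/24)n-1/12)(24n^3-168n^2+864) + (0)
Last nonzero remainder: 24n^3-168n^2+864. Dividing through by 24 gives the monic gcd n^3-7n^2+36.
Cancel n^3-7n^2+36 from numerator and denominator to get the reduced form.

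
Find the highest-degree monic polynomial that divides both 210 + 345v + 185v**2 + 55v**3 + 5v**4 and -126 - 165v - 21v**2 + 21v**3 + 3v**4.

7 + 8v + v**2

Apply the Euclidean algorithm:
  5v**4 + 55v**3 + 185v**2 + 345v + 210 = (5/3)(3v**4 + 21v**3 - 21v**2 - 165v - 126) + (20v**3 + 220v**2 + 620v + 420)
  3v**4 + 21v**3 - 21v**2 - 165v - 126 = ((3/20)v - 3/5)(20v**3 + 220v**2 + 620v + 420) + (18v**2 + 144v + 126)
  20v**3 + 220v**2 + 620v + 420 = ((10/9)v + 10/3)(18v**2 + 144v + 126) + (0)
Last nonzero remainder: 18v**2 + 144v + 126. Dividing through by 18 gives the monic gcd v**2 + 8v + 7.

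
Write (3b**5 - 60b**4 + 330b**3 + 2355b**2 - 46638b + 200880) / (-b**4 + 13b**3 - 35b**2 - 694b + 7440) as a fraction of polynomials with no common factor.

(-3b**2 - 3b + 216)/(b + 8)

Apply the Euclidean algorithm:
  3b**5 - 60b**4 + 330b**3 + 2355b**2 - 46638b + 200880 = (-3b + 21)(-b**4 + 13b**3 - 35b**2 - 694b + 7440) + (-48b**3 + 1008b**2 - 9744b + 44640)
  -b**4 + 13b**3 - 35b**2 - 694b + 7440 = ((1/48)b + 1/6)(-48b**3 + 1008b**2 - 9744b + 44640) + (0)
Last nonzero remainder: -48b**3 + 1008b**2 - 9744b + 44640. Dividing through by -48 gives the monic gcd b**3 - 21b**2 + 203b - 930.
Cancel b**3 - 21b**2 + 203b - 930 from numerator and denominator to get the reduced form.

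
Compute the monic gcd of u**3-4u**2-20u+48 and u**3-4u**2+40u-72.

By polynomial division,
  u**3-4u**2-20u+48 = (u**3-4u**2+40u-72) + (-60u+120)
  u**3-4u**2+40u-72 = (-(1/60)u**2+(1/30)u-3/5)(-60u+120) + (0)
Last nonzero remainder: -60u+120. Dividing through by -60 gives the monic gcd u-2.

u-2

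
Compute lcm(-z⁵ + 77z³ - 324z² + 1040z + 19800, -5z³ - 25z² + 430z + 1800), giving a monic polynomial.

Repeated division with remainder:
  -z⁵ + 77z³ - 324z² + 1040z + 19800 = ((1/5)z² - z + 34/5)(-5z³ - 25z² + 430z + 1800) + (-84z² - 84z + 7560)
  -5z³ - 25z² + 430z + 1800 = ((5/84)z + 5/21)(-84z² - 84z + 7560) + (0)
Last nonzero remainder: -84z² - 84z + 7560. Dividing through by -84 gives the monic gcd z² + z - 90.
Then lcm(f, g) = f·g / gcd(f, g); expanding and making the result monic gives the answer.

z⁶ + 4z⁵ - 77z⁴ + 16z³ + 256z² - 23960z - 79200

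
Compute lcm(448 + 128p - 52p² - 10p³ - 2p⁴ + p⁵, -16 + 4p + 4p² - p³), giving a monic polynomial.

By polynomial division,
  p⁵ - 2p⁴ - 10p³ - 52p² + 128p + 448 = (-p² - 2p - 2)(-p³ + 4p² + 4p - 16) + (-52p² + 104p + 416)
  -p³ + 4p² + 4p - 16 = ((1/52)p - 1/26)(-52p² + 104p + 416) + (0)
Last nonzero remainder: -52p² + 104p + 416. Dividing through by -52 gives the monic gcd p² - 2p - 8.
Then lcm(f, g) = f·g / gcd(f, g); expanding and making the result monic gives the answer.

-896 + 192p + 232p² - 32p³ - 6p⁴ - 4p⁵ + p⁶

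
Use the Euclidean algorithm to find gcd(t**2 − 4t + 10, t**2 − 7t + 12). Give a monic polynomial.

Euclidean algorithm in ℚ[t]:
  t**2 − 4t + 10 = (t**2 − 7t + 12) + (3t − 2)
  t**2 − 7t + 12 = ((1/3)t − 19/9)(3t − 2) + (70/9)
  3t − 2 = ((27/70)t − 9/35)(70/9) + (0)
The last nonzero remainder is the constant 70/9, so the polynomials are coprime and gcd = 1.

1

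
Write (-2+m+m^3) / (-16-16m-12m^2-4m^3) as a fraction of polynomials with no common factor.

(1-m)/(8+4m)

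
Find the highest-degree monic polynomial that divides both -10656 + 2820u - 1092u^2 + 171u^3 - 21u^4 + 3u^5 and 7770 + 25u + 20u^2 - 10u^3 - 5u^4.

By polynomial division,
  3u^5 - 21u^4 + 171u^3 - 1092u^2 + 2820u - 10656 = (-(3/5)u + 27/5)(-5u^4 - 10u^3 + 20u^2 + 25u + 7770) + (237u^3 - 1185u^2 + 7347u - 52614)
  -5u^4 - 10u^3 + 20u^2 + 25u + 7770 = (-(5/237)u - 35/237)(237u^3 - 1185u^2 + 7347u - 52614) + (0)
Last nonzero remainder: 237u^3 - 1185u^2 + 7347u - 52614. Dividing through by 237 gives the monic gcd u^3 - 5u^2 + 31u - 222.

-222 + 31u - 5u^2 + u^3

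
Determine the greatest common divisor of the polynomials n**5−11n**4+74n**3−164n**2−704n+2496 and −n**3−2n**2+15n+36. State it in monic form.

Repeated division with remainder:
  n**5−11n**4+74n**3−164n**2−704n+2496 = (−n**2+13n−115)(−n**3−2n**2+15n+36) + (−553n**2+553n+6636)
  −n**3−2n**2+15n+36 = ((1/553)n+3/553)(−553n**2+553n+6636) + (0)
Last nonzero remainder: −553n**2+553n+6636. Dividing through by −553 gives the monic gcd n**2−n−12.

n**2−n−12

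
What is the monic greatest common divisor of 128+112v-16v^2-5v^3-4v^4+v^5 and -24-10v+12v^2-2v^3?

Apply the Euclidean algorithm:
  v^5-4v^4-5v^3-16v^2+112v+128 = (-(1/2)v^2-v-1)(-2v^3+12v^2-10v-24) + (-26v^2+78v+104)
  -2v^3+12v^2-10v-24 = ((1/13)v-3/13)(-26v^2+78v+104) + (0)
Last nonzero remainder: -26v^2+78v+104. Dividing through by -26 gives the monic gcd v^2-3v-4.

-4-3v+v^2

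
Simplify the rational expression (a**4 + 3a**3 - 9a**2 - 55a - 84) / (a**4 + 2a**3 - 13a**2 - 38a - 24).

Euclidean algorithm in ℚ[a]:
  a**4 + 3a**3 - 9a**2 - 55a - 84 = (a**4 + 2a**3 - 13a**2 - 38a - 24) + (a**3 + 4a**2 - 17a - 60)
  a**4 + 2a**3 - 13a**2 - 38a - 24 = (a - 2)(a**3 + 4a**2 - 17a - 60) + (12a**2 - 12a - 144)
  a**3 + 4a**2 - 17a - 60 = ((1/12)a + 5/12)(12a**2 - 12a - 144) + (0)
Last nonzero remainder: 12a**2 - 12a - 144. Dividing through by 12 gives the monic gcd a**2 - a - 12.
Cancel a**2 - a - 12 from numerator and denominator to get the reduced form.

(a**2 + 4a + 7)/(a**2 + 3a + 2)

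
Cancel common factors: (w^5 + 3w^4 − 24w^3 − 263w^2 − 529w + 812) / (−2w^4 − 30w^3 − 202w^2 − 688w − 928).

(−w^2 + 8w − 7)/(2w + 8)

By polynomial division,
  w^5 + 3w^4 − 24w^3 − 263w^2 − 529w + 812 = (−(1/2)w + 6)(−2w^4 − 30w^3 − 202w^2 − 688w − 928) + (55w^3 + 605w^2 + 3135w + 6380)
  −2w^4 − 30w^3 − 202w^2 − 688w − 928 = (−(2/55)w − 8/55)(55w^3 + 605w^2 + 3135w + 6380) + (0)
Last nonzero remainder: 55w^3 + 605w^2 + 3135w + 6380. Dividing through by 55 gives the monic gcd w^3 + 11w^2 + 57w + 116.
Cancel w^3 + 11w^2 + 57w + 116 from numerator and denominator to get the reduced form.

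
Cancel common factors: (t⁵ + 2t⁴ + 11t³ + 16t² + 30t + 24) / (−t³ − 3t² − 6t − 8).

(−t³ − t² − 6t − 6)/(t + 2)

Repeated division with remainder:
  t⁵ + 2t⁴ + 11t³ + 16t² + 30t + 24 = (−t² + t − 8)(−t³ − 3t² − 6t − 8) + (−10t² − 10t − 40)
  −t³ − 3t² − 6t − 8 = ((1/10)t + 1/5)(−10t² − 10t − 40) + (0)
Last nonzero remainder: −10t² − 10t − 40. Dividing through by −10 gives the monic gcd t² + t + 4.
Cancel t² + t + 4 from numerator and denominator to get the reduced form.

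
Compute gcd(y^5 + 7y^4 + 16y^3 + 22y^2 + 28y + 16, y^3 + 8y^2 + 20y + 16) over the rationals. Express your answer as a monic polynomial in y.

y^2 + 6y + 8

Repeated division with remainder:
  y^5 + 7y^4 + 16y^3 + 22y^2 + 28y + 16 = (y^2 − y + 4)(y^3 + 8y^2 + 20y + 16) + (−6y^2 − 36y − 48)
  y^3 + 8y^2 + 20y + 16 = (−(1/6)y − 1/3)(−6y^2 − 36y − 48) + (0)
Last nonzero remainder: −6y^2 − 36y − 48. Dividing through by −6 gives the monic gcd y^2 + 6y + 8.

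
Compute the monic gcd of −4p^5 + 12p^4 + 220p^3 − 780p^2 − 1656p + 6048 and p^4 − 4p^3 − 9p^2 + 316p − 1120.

p^2 + 3p − 28

Apply the Euclidean algorithm:
  −4p^5 + 12p^4 + 220p^3 − 780p^2 − 1656p + 6048 = (−4p − 4)(p^4 − 4p^3 − 9p^2 + 316p − 1120) + (168p^3 + 448p^2 − 4872p + 1568)
  p^4 − 4p^3 − 9p^2 + 316p − 1120 = ((1/168)p − 5/126)(168p^3 + 448p^2 − 4872p + 1568) + ((340/9)p^2 + (340/3)p − 9520/9)
  168p^3 + 448p^2 − 4872p + 1568 = ((378/85)p − 126/85)((340/9)p^2 + (340/3)p − 9520/9) + (0)
Last nonzero remainder: (340/9)p^2 + (340/3)p − 9520/9. Dividing through by 340/9 gives the monic gcd p^2 + 3p − 28.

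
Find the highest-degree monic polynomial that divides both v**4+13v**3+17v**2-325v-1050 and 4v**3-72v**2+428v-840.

By polynomial division,
  v**4+13v**3+17v**2-325v-1050 = ((1/4)v+31/4)(4v**3-72v**2+428v-840) + (468v**2-3432v+5460)
  4v**3-72v**2+428v-840 = ((1/117)v-32/351)(468v**2-3432v+5460) + ((616/9)v-3080/9)
  468v**2-3432v+5460 = ((1053/154)v-351/22)((616/9)v-3080/9) + (0)
Last nonzero remainder: (616/9)v-3080/9. Dividing through by 616/9 gives the monic gcd v-5.

v-5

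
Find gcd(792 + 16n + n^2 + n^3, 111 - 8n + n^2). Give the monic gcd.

1

Euclidean algorithm in ℚ[n]:
  n^3 + n^2 + 16n + 792 = (n + 9)(n^2 - 8n + 111) + (-23n - 207)
  n^2 - 8n + 111 = (-(1/23)n + 17/23)(-23n - 207) + (264)
  -23n - 207 = (-(23/264)n - 69/88)(264) + (0)
The last nonzero remainder is the constant 264, so the polynomials are coprime and gcd = 1.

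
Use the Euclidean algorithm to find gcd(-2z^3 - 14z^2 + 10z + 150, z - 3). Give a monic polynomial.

z - 3

Apply the Euclidean algorithm:
  -2z^3 - 14z^2 + 10z + 150 = (-2z^2 - 20z - 50)(z - 3) + (0)
The last nonzero remainder z - 3 is already monic.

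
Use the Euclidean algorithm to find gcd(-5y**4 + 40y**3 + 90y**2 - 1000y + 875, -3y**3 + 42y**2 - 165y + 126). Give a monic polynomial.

By polynomial division,
  -5y**4 + 40y**3 + 90y**2 - 1000y + 875 = ((5/3)y + 10)(-3y**3 + 42y**2 - 165y + 126) + (-55y**2 + 440y - 385)
  -3y**3 + 42y**2 - 165y + 126 = ((3/55)y - 18/55)(-55y**2 + 440y - 385) + (0)
Last nonzero remainder: -55y**2 + 440y - 385. Dividing through by -55 gives the monic gcd y**2 - 8y + 7.

y**2 - 8y + 7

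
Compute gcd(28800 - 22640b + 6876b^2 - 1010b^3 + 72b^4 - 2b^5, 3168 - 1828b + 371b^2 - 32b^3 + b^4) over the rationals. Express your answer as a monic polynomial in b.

Euclidean algorithm in ℚ[b]:
  -2b^5 + 72b^4 - 1010b^3 + 6876b^2 - 22640b + 28800 = (-2b + 8)(b^4 - 32b^3 + 371b^2 - 1828b + 3168) + (-12b^3 + 252b^2 - 1680b + 3456)
  b^4 - 32b^3 + 371b^2 - 1828b + 3168 = (-(1/12)b + 11/12)(-12b^3 + 252b^2 - 1680b + 3456) + (0)
Last nonzero remainder: -12b^3 + 252b^2 - 1680b + 3456. Dividing through by -12 gives the monic gcd b^3 - 21b^2 + 140b - 288.

-288 + 140b - 21b^2 + b^3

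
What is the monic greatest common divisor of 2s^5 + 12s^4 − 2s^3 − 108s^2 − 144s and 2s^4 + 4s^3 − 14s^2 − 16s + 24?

Apply the Euclidean algorithm:
  2s^5 + 12s^4 − 2s^3 − 108s^2 − 144s = (s + 4)(2s^4 + 4s^3 − 14s^2 − 16s + 24) + (−4s^3 − 36s^2 − 104s − 96)
  2s^4 + 4s^3 − 14s^2 − 16s + 24 = (−(1/2)s + 7/2)(−4s^3 − 36s^2 − 104s − 96) + (60s^2 + 300s + 360)
  −4s^3 − 36s^2 − 104s − 96 = (−(1/15)s − 4/15)(60s^2 + 300s + 360) + (0)
Last nonzero remainder: 60s^2 + 300s + 360. Dividing through by 60 gives the monic gcd s^2 + 5s + 6.

s^2 + 5s + 6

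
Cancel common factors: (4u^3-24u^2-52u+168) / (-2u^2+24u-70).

(-2u^2-2u+12)/(u-5)

Apply the Euclidean algorithm:
  4u^3-24u^2-52u+168 = (-2u-12)(-2u^2+24u-70) + (96u-672)
  -2u^2+24u-70 = (-(1/48)u+5/48)(96u-672) + (0)
Last nonzero remainder: 96u-672. Dividing through by 96 gives the monic gcd u-7.
Cancel u-7 from numerator and denominator to get the reduced form.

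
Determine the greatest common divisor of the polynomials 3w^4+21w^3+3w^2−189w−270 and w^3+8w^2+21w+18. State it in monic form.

w^2+5w+6

Euclidean algorithm in ℚ[w]:
  3w^4+21w^3+3w^2−189w−270 = (3w−3)(w^3+8w^2+21w+18) + (−36w^2−180w−216)
  w^3+8w^2+21w+18 = (−(1/36)w−1/12)(−36w^2−180w−216) + (0)
Last nonzero remainder: −36w^2−180w−216. Dividing through by −36 gives the monic gcd w^2+5w+6.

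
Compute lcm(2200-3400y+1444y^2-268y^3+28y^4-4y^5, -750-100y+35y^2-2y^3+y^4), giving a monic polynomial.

8250-11650y+3165y^2+567y^3-390y^4+66y^5-9y^6+y^7

Euclidean algorithm in ℚ[y]:
  -4y^5+28y^4-268y^3+1444y^2-3400y+2200 = (-4y+20)(y^4-2y^3+35y^2-100y-750) + (-88y^3+344y^2-4400y+17200)
  y^4-2y^3+35y^2-100y-750 = (-(1/88)y-21/968)(-88y^3+344y^2-4400y+17200) + (-(912/121)y^2-45600/121)
  -88y^3+344y^2-4400y+17200 = ((1331/114)y-5203/114)(-(912/121)y^2-45600/121) + (0)
Last nonzero remainder: -(912/121)y^2-45600/121. Dividing through by -912/121 gives the monic gcd y^2+50.
Then lcm(f, g) = f·g / gcd(f, g); expanding and making the result monic gives the answer.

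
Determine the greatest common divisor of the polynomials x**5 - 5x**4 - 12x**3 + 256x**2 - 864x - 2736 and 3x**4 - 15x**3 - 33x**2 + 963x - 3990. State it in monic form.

x**2 - 7x + 38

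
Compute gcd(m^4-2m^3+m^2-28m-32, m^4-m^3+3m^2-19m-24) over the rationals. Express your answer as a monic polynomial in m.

Apply the Euclidean algorithm:
  m^4-2m^3+m^2-28m-32 = (m^4-m^3+3m^2-19m-24) + (-m^3-2m^2-9m-8)
  m^4-m^3+3m^2-19m-24 = (-m+3)(-m^3-2m^2-9m-8) + (0)
Last nonzero remainder: -m^3-2m^2-9m-8. Dividing through by -1 gives the monic gcd m^3+2m^2+9m+8.

m^3+2m^2+9m+8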